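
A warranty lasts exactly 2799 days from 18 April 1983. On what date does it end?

+366 (one year; includes Feb 29, 1984) → Apr 18, 1984 (2433 left).
+365 (one year) → Apr 18, 1985 (2068 left).
+365 (one year) → Apr 18, 1986 (1703 left).
+365 (one year) → Apr 18, 1987 (1338 left).
+366 (one year; includes Feb 29, 1988) → Apr 18, 1988 (972 left).
+365 (one year) → Apr 18, 1989 (607 left).
+365 (one year) → Apr 18, 1990 (242 left).
Apr has 30 days: +13 → May 1, 1990 (229 left).
May has 31 days: +31 → Jun 1, 1990 (198 left).
Jun has 30 days: +30 → Jul 1, 1990 (168 left).
Jul has 31 days: +31 → Aug 1, 1990 (137 left).
Aug has 31 days: +31 → Sep 1, 1990 (106 left).
Sep has 30 days: +30 → Oct 1, 1990 (76 left).
Oct has 31 days: +31 → Nov 1, 1990 (45 left).
Nov has 30 days: +30 → Dec 1, 1990 (15 left).
+15 → Dec 16, 1990.

December 16, 1990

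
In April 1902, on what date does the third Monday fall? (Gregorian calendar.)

April 21, 1902

April 1, 1902 is a Tuesday.
The first Monday is therefore April 7 (6 days later).
The third Monday is 7 + 2×7 = April 21.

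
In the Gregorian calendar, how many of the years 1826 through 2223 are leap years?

96

Multiples of 4 in [1826,2223]: 99.
Of those, multiples of 100: 4 (not leap unless ÷400).
Multiples of 400: 1.
Leap years = 99 − 4 + 1 = 96.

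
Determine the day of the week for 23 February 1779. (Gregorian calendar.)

Doomsday rule: the anchor day for the 1700s is Sunday. For year 79: 79÷12 = 6 r 7, and 7÷4 = 1, so 6+7+1 = 14.
Sunday + 14 ≡ Sunday — that's 1779's doomsday.
In February the doomsday date is Feb 28 (1779 is not a leap year).
Feb 23 is 5 days before Feb 28; 5 mod 7 = 5, so Sunday − 5 = Tuesday.

Tuesday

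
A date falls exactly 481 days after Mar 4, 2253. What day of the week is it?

Mar 4, 2253 is a Friday.
481 mod 7 = 5, so 481 days after a Friday is Friday + 5 = Wednesday.

Wednesday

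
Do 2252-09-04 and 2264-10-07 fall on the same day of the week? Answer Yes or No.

No

From Sep 4, 2252 to Oct 7, 2264 is 4416 days.
4416 mod 7 = 6, so they are different weekdays.
(Sep 4, 2252 is a Saturday; Oct 7, 2264 is a Friday.)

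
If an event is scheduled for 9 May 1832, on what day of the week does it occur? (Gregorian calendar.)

Doomsday rule: the anchor day for the 1800s is Friday. For year 32: 32÷12 = 2 r 8, and 8÷4 = 2, so 2+8+2 = 12.
Friday + 12 ≡ Wednesday — that's 1832's doomsday.
In May the doomsday date is May 9.
May 9 is the doomsday itself: Wednesday.

Wednesday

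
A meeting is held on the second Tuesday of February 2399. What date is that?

February 1, 2399 is a Monday.
The first Tuesday is therefore February 2 (1 days later).
The second Tuesday is 2 + 1×7 = February 9.

February 9, 2399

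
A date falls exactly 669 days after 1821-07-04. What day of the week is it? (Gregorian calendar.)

Sunday

Jul 4, 1821 is a Wednesday.
669 mod 7 = 4, so 669 days after a Wednesday is Wednesday + 4 = Sunday.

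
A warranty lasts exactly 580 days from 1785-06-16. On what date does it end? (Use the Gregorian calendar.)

January 17, 1787

+365 (one year) → Jun 16, 1786 (215 left).
Jun has 30 days: +15 → Jul 1, 1786 (200 left).
Jul has 31 days: +31 → Aug 1, 1786 (169 left).
Aug has 31 days: +31 → Sep 1, 1786 (138 left).
Sep has 30 days: +30 → Oct 1, 1786 (108 left).
Oct has 31 days: +31 → Nov 1, 1786 (77 left).
Nov has 30 days: +30 → Dec 1, 1786 (47 left).
Dec has 31 days: +31 → Jan 1, 1787 (16 left).
+16 → Jan 17, 1787.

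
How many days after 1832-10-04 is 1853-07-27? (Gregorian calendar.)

7601

Oct 4, 1832 → Oct 4, 1833: 365 days.
Oct 4, 1833 → Oct 4, 1834: 365 days.
Oct 4, 1834 → Oct 4, 1835: 365 days.
Oct 4, 1835 → Oct 4, 1836: 366 days (Feb 29, 1836 is in that span).
Oct 4, 1836 → Oct 4, 1837: 365 days.
Oct 4, 1837 → Oct 4, 1838: 365 days.
Oct 4, 1838 → Oct 4, 1839: 365 days.
Oct 4, 1839 → Oct 4, 1840: 366 days (Feb 29, 1840 is in that span).
Oct 4, 1840 → Oct 4, 1841: 365 days.
Oct 4, 1841 → Oct 4, 1842: 365 days.
Oct 4, 1842 → Oct 4, 1843: 365 days.
Oct 4, 1843 → Oct 4, 1844: 366 days (Feb 29, 1844 is in that span).
Oct 4, 1844 → Oct 4, 1845: 365 days.
Oct 4, 1845 → Oct 4, 1846: 365 days.
Oct 4, 1846 → Oct 4, 1847: 365 days.
Oct 4, 1847 → Oct 4, 1848: 366 days (Feb 29, 1848 is in that span).
Oct 4, 1848 → Oct 4, 1849: 365 days.
Oct 4, 1849 → Oct 4, 1850: 365 days.
Oct 4, 1850 → Oct 4, 1851: 365 days.
Oct 4, 1851 → Oct 4, 1852: 366 days (Feb 29, 1852 is in that span).
Oct 4, 1852 → Nov 4, 1852: 31 days (October has 31).
Nov 4, 1852 → Dec 4, 1852: 30 days (November has 30).
Dec 4, 1852 → Jan 4, 1853: 31 days (December has 31).
Jan 4, 1853 → Feb 4, 1853: 31 days (January has 31).
Feb 4, 1853 → Mar 4, 1853: 28 days (February has 28).
Mar 4, 1853 → Apr 4, 1853: 31 days (March has 31).
Apr 4, 1853 → May 4, 1853: 30 days (April has 30).
May 4, 1853 → Jun 4, 1853: 31 days (May has 31).
Jun 4, 1853 → Jul 4, 1853: 30 days (June has 30).
Jul 4, 1853 → Jul 27, 1853: 23 days.
Total: 7601 days.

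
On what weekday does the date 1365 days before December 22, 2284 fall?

Dec 22, 2284 is a Monday.
1365 mod 7 = 0, so 1365 days before a Monday is Monday − 0 = Monday.

Monday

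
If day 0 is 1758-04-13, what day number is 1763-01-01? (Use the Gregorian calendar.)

Apr 13, 1758 → Apr 13, 1759: 365 days.
Apr 13, 1759 → Apr 13, 1760: 366 days (Feb 29, 1760 is in that span).
Apr 13, 1760 → Apr 13, 1761: 365 days.
Apr 13, 1761 → Apr 13, 1762: 365 days.
Apr 13, 1762 → May 13, 1762: 30 days (April has 30).
May 13, 1762 → Jun 13, 1762: 31 days (May has 31).
Jun 13, 1762 → Jul 13, 1762: 30 days (June has 30).
Jul 13, 1762 → Aug 13, 1762: 31 days (July has 31).
Aug 13, 1762 → Sep 13, 1762: 31 days (August has 31).
Sep 13, 1762 → Oct 13, 1762: 30 days (September has 30).
Oct 13, 1762 → Nov 13, 1762: 31 days (October has 31).
Nov 13, 1762 → Dec 13, 1762: 30 days (November has 30).
Dec 13, 1762 → Jan 1, 1763: 19 days.
Total: 1724 days.

1724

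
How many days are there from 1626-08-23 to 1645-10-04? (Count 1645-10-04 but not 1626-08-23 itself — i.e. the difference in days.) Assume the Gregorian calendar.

6982

Aug 23, 1626 → Aug 23, 1627: 365 days.
Aug 23, 1627 → Aug 23, 1628: 366 days (Feb 29, 1628 is in that span).
Aug 23, 1628 → Aug 23, 1629: 365 days.
Aug 23, 1629 → Aug 23, 1630: 365 days.
Aug 23, 1630 → Aug 23, 1631: 365 days.
Aug 23, 1631 → Aug 23, 1632: 366 days (Feb 29, 1632 is in that span).
Aug 23, 1632 → Aug 23, 1633: 365 days.
Aug 23, 1633 → Aug 23, 1634: 365 days.
Aug 23, 1634 → Aug 23, 1635: 365 days.
Aug 23, 1635 → Aug 23, 1636: 366 days (Feb 29, 1636 is in that span).
Aug 23, 1636 → Aug 23, 1637: 365 days.
Aug 23, 1637 → Aug 23, 1638: 365 days.
Aug 23, 1638 → Aug 23, 1639: 365 days.
Aug 23, 1639 → Aug 23, 1640: 366 days (Feb 29, 1640 is in that span).
Aug 23, 1640 → Aug 23, 1641: 365 days.
Aug 23, 1641 → Aug 23, 1642: 365 days.
Aug 23, 1642 → Aug 23, 1643: 365 days.
Aug 23, 1643 → Aug 23, 1644: 366 days (Feb 29, 1644 is in that span).
Aug 23, 1644 → Aug 23, 1645: 365 days.
Aug 23, 1645 → Sep 23, 1645: 31 days (August has 31).
Sep 23, 1645 → Oct 4, 1645: 11 days.
Total: 6982 days.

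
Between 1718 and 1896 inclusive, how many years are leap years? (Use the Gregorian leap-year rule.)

44

Multiples of 4 in [1718,1896]: 45.
Of those, multiples of 100: 1 (not leap unless ÷400).
Multiples of 400: 0.
Leap years = 45 − 1 + 0 = 44.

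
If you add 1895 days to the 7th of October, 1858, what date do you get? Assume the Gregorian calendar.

+365 (one year) → Oct 7, 1859 (1530 left).
+366 (one year; includes Feb 29, 1860) → Oct 7, 1860 (1164 left).
+365 (one year) → Oct 7, 1861 (799 left).
+365 (one year) → Oct 7, 1862 (434 left).
+365 (one year) → Oct 7, 1863 (69 left).
Oct has 31 days: +25 → Nov 1, 1863 (44 left).
Nov has 30 days: +30 → Dec 1, 1863 (14 left).
+14 → Dec 15, 1863.

December 15, 1863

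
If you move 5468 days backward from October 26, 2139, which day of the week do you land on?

First find the weekday of Oct 26, 2139. Doomsday rule: the anchor day for the 2100s is Sunday. For year 39: 39÷12 = 3 r 3, and 3÷4 = 0, so 3+3+0 = 6.
Sunday + 6 ≡ Saturday — that's 2139's doomsday.
In October the doomsday date is Oct 10.
Oct 26 is 16 days after Oct 10; 16 mod 7 = 2, so Saturday + 2 = Monday.
5468 mod 7 = 1, so 5468 days before a Monday is Monday − 1 = Sunday.

Sunday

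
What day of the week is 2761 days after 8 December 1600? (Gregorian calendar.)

First find the weekday of Dec 8, 1600. Doomsday rule: the anchor day for the 1600s is Tuesday. For year 00: 0÷12 = 0 r 0, and 0÷4 = 0, so 0+0+0 = 0.
Tuesday + 0 ≡ Tuesday — that's 1600's doomsday.
In December the doomsday date is Dec 12.
Dec 8 is 4 days before Dec 12; 4 mod 7 = 4, so Tuesday − 4 = Friday.
2761 mod 7 = 3, so 2761 days after a Friday is Friday + 3 = Monday.

Monday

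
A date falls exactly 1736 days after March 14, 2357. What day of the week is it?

First find the weekday of Mar 14, 2357. Doomsday rule: the anchor day for the 2300s is Wednesday. For year 57: 57÷12 = 4 r 9, and 9÷4 = 2, so 4+9+2 = 15.
Wednesday + 15 ≡ Thursday — that's 2357's doomsday.
In March the doomsday date is Mar 14.
Mar 14 is the doomsday itself: Thursday.
1736 mod 7 = 0, so 1736 days after a Thursday is Thursday + 0 = Thursday.

Thursday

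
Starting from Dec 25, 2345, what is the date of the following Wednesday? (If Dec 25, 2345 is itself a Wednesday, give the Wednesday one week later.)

December 26, 2345

Dec 25, 2345 is a Tuesday.
From Tuesday to the next Wednesday is 1 day.
Dec 25, 2345 + 1 = Dec 26, 2345.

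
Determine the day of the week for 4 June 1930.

Wednesday

Doomsday rule: the anchor day for the 1900s is Wednesday. For year 30: 30÷12 = 2 r 6, and 6÷4 = 1, so 2+6+1 = 9.
Wednesday + 9 ≡ Friday — that's 1930's doomsday.
In June the doomsday date is Jun 6.
Jun 4 is 2 days before Jun 6; 2 mod 7 = 2, so Friday − 2 = Wednesday.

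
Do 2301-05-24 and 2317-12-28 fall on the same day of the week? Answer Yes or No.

Yes

From May 24, 2301 to Dec 28, 2317 is 6062 days.
6062 mod 7 = 0, so they are the same weekday.
(May 24, 2301 is a Friday; Dec 28, 2317 is a Friday.)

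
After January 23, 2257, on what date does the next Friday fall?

Jan 23, 2257 is a Friday.
From Friday to the next Friday is 7 days.
Jan 23, 2257 + 7 = Jan 30, 2257.

January 30, 2257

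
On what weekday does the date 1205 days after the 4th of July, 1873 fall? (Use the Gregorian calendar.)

First find the weekday of Jul 4, 1873. Doomsday rule: the anchor day for the 1800s is Friday. For year 73: 73÷12 = 6 r 1, and 1÷4 = 0, so 6+1+0 = 7.
Friday + 7 ≡ Friday — that's 1873's doomsday.
In July the doomsday date is Jul 11.
Jul 4 is 7 days before Jul 11; 7 mod 7 = 0, so Friday − 0 = Friday.
1205 mod 7 = 1, so 1205 days after a Friday is Friday + 1 = Saturday.

Saturday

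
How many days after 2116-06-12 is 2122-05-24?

2172

Jun 12, 2116 → Jun 12, 2117: 365 days.
Jun 12, 2117 → Jun 12, 2118: 365 days.
Jun 12, 2118 → Jun 12, 2119: 365 days.
Jun 12, 2119 → Jun 12, 2120: 366 days (Feb 29, 2120 is in that span).
Jun 12, 2120 → Jun 12, 2121: 365 days.
Jun 12, 2121 → Jul 12, 2121: 30 days (June has 30).
Jul 12, 2121 → Aug 12, 2121: 31 days (July has 31).
Aug 12, 2121 → Sep 12, 2121: 31 days (August has 31).
Sep 12, 2121 → Oct 12, 2121: 30 days (September has 30).
Oct 12, 2121 → Nov 12, 2121: 31 days (October has 31).
Nov 12, 2121 → Dec 12, 2121: 30 days (November has 30).
Dec 12, 2121 → Jan 12, 2122: 31 days (December has 31).
Jan 12, 2122 → Feb 12, 2122: 31 days (January has 31).
Feb 12, 2122 → Mar 12, 2122: 28 days (February has 28).
Mar 12, 2122 → Apr 12, 2122: 31 days (March has 31).
Apr 12, 2122 → May 12, 2122: 30 days (April has 30).
May 12, 2122 → May 24, 2122: 12 days.
Total: 2172 days.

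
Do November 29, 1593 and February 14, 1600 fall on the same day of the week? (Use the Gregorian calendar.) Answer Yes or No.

Yes

From Nov 29, 1593 to Feb 14, 1600 is 2268 days.
2268 mod 7 = 0, so they are the same weekday.
(Nov 29, 1593 is a Monday; Feb 14, 1600 is a Monday.)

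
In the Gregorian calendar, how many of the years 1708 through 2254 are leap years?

Multiples of 4 in [1708,2254]: 137.
Of those, multiples of 100: 5 (not leap unless ÷400).
Multiples of 400: 1.
Leap years = 137 − 5 + 1 = 133.

133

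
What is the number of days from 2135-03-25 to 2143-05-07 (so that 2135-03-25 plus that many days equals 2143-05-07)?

Mar 25, 2135 → Mar 25, 2136: 366 days (Feb 29, 2136 is in that span).
Mar 25, 2136 → Mar 25, 2137: 365 days.
Mar 25, 2137 → Mar 25, 2138: 365 days.
Mar 25, 2138 → Mar 25, 2139: 365 days.
Mar 25, 2139 → Mar 25, 2140: 366 days (Feb 29, 2140 is in that span).
Mar 25, 2140 → Mar 25, 2141: 365 days.
Mar 25, 2141 → Mar 25, 2142: 365 days.
Mar 25, 2142 → Mar 25, 2143: 365 days.
Mar 25, 2143 → Apr 25, 2143: 31 days (March has 31).
Apr 25, 2143 → May 7, 2143: 12 days.
Total: 2965 days.

2965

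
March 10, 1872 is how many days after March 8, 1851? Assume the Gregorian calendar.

Mar 8, 1851 → Mar 8, 1852: 366 days (Feb 29, 1852 is in that span).
Mar 8, 1852 → Mar 8, 1853: 365 days.
Mar 8, 1853 → Mar 8, 1854: 365 days.
Mar 8, 1854 → Mar 8, 1855: 365 days.
Mar 8, 1855 → Mar 8, 1856: 366 days (Feb 29, 1856 is in that span).
Mar 8, 1856 → Mar 8, 1857: 365 days.
Mar 8, 1857 → Mar 8, 1858: 365 days.
Mar 8, 1858 → Mar 8, 1859: 365 days.
Mar 8, 1859 → Mar 8, 1860: 366 days (Feb 29, 1860 is in that span).
Mar 8, 1860 → Mar 8, 1861: 365 days.
Mar 8, 1861 → Mar 8, 1862: 365 days.
Mar 8, 1862 → Mar 8, 1863: 365 days.
Mar 8, 1863 → Mar 8, 1864: 366 days (Feb 29, 1864 is in that span).
Mar 8, 1864 → Mar 8, 1865: 365 days.
Mar 8, 1865 → Mar 8, 1866: 365 days.
Mar 8, 1866 → Mar 8, 1867: 365 days.
Mar 8, 1867 → Mar 8, 1868: 366 days (Feb 29, 1868 is in that span).
Mar 8, 1868 → Mar 8, 1869: 365 days.
Mar 8, 1869 → Mar 8, 1870: 365 days.
Mar 8, 1870 → Mar 8, 1871: 365 days.
Mar 8, 1871 → Apr 8, 1871: 31 days (March has 31).
Apr 8, 1871 → May 8, 1871: 30 days (April has 30).
May 8, 1871 → Jun 8, 1871: 31 days (May has 31).
Jun 8, 1871 → Jul 8, 1871: 30 days (June has 30).
Jul 8, 1871 → Aug 8, 1871: 31 days (July has 31).
Aug 8, 1871 → Sep 8, 1871: 31 days (August has 31).
Sep 8, 1871 → Oct 8, 1871: 30 days (September has 30).
Oct 8, 1871 → Nov 8, 1871: 31 days (October has 31).
Nov 8, 1871 → Dec 8, 1871: 30 days (November has 30).
Dec 8, 1871 → Jan 8, 1872: 31 days (December has 31).
Jan 8, 1872 → Feb 8, 1872: 31 days (January has 31).
Feb 8, 1872 → Mar 8, 1872: 29 days (February has 29).
Mar 8, 1872 → Mar 10, 1872: 2 days.
Total: 7673 days.

7673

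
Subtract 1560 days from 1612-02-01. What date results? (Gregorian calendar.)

−365 (one year) → Feb 1, 1611 (1195 left).
−365 (one year) → Feb 1, 1610 (830 left).
−365 (one year) → Feb 1, 1609 (465 left).
−366 (one year; includes Feb 29, 1608) → Feb 1, 1608 (99 left).
−1 → Jan 31, 1608 (end of Jan, 31 days; 98 left).
−31 → Dec 31, 1607 (end of Dec, 31 days; 67 left).
−31 → Nov 30, 1607 (end of Nov, 30 days; 36 left).
−30 → Oct 31, 1607 (end of Oct, 31 days; 6 left).
−6 → Oct 25, 1607.

October 25, 1607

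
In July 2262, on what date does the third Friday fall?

July 18, 2262

July 1, 2262 is a Tuesday.
The first Friday is therefore July 4 (3 days later).
The third Friday is 4 + 2×7 = July 18.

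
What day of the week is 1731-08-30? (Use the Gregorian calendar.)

Thursday

Doomsday rule: the anchor day for the 1700s is Sunday. For year 31: 31÷12 = 2 r 7, and 7÷4 = 1, so 2+7+1 = 10.
Sunday + 10 ≡ Wednesday — that's 1731's doomsday.
In August the doomsday date is Aug 8.
Aug 30 is 22 days after Aug 8; 22 mod 7 = 1, so Wednesday + 1 = Thursday.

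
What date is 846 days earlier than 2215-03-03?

November 7, 2212

−365 (one year) → Mar 3, 2214 (481 left).
−365 (one year) → Mar 3, 2213 (116 left).
−3 → Feb 28, 2213 (end of Feb, 28 days; 113 left).
−28 → Jan 31, 2213 (end of Jan, 31 days; 85 left).
−31 → Dec 31, 2212 (end of Dec, 31 days; 54 left).
−31 → Nov 30, 2212 (end of Nov, 30 days; 23 left).
−23 → Nov 7, 2212.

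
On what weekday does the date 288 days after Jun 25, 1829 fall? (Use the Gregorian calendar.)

Friday

Jun 25, 1829 is a Thursday.
288 mod 7 = 1, so 288 days after a Thursday is Thursday + 1 = Friday.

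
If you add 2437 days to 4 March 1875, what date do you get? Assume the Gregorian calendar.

+366 (one year; includes Feb 29, 1876) → Mar 4, 1876 (2071 left).
+365 (one year) → Mar 4, 1877 (1706 left).
+365 (one year) → Mar 4, 1878 (1341 left).
+365 (one year) → Mar 4, 1879 (976 left).
+366 (one year; includes Feb 29, 1880) → Mar 4, 1880 (610 left).
+365 (one year) → Mar 4, 1881 (245 left).
Mar has 31 days: +28 → Apr 1, 1881 (217 left).
Apr has 30 days: +30 → May 1, 1881 (187 left).
May has 31 days: +31 → Jun 1, 1881 (156 left).
Jun has 30 days: +30 → Jul 1, 1881 (126 left).
Jul has 31 days: +31 → Aug 1, 1881 (95 left).
Aug has 31 days: +31 → Sep 1, 1881 (64 left).
Sep has 30 days: +30 → Oct 1, 1881 (34 left).
Oct has 31 days: +31 → Nov 1, 1881 (3 left).
+3 → Nov 4, 1881.

November 4, 1881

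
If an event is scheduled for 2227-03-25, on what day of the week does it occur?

Sunday

Doomsday rule: the anchor day for the 2200s is Friday. For year 27: 27÷12 = 2 r 3, and 3÷4 = 0, so 2+3+0 = 5.
Friday + 5 ≡ Wednesday — that's 2227's doomsday.
In March the doomsday date is Mar 14.
Mar 25 is 11 days after Mar 14; 11 mod 7 = 4, so Wednesday + 4 = Sunday.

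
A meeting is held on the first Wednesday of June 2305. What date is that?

June 7, 2305

June 1, 2305 is a Thursday.
The first Wednesday is therefore June 7 (6 days later).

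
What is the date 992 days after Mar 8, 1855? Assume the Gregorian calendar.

November 24, 1857

+366 (one year; includes Feb 29, 1856) → Mar 8, 1856 (626 left).
+365 (one year) → Mar 8, 1857 (261 left).
Mar has 31 days: +24 → Apr 1, 1857 (237 left).
Apr has 30 days: +30 → May 1, 1857 (207 left).
May has 31 days: +31 → Jun 1, 1857 (176 left).
Jun has 30 days: +30 → Jul 1, 1857 (146 left).
Jul has 31 days: +31 → Aug 1, 1857 (115 left).
Aug has 31 days: +31 → Sep 1, 1857 (84 left).
Sep has 30 days: +30 → Oct 1, 1857 (54 left).
Oct has 31 days: +31 → Nov 1, 1857 (23 left).
+23 → Nov 24, 1857.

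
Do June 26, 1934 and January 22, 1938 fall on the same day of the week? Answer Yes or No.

No

From Jun 26, 1934 to Jan 22, 1938 is 1306 days.
1306 mod 7 = 4, so they are different weekdays.
(Jun 26, 1934 is a Tuesday; Jan 22, 1938 is a Saturday.)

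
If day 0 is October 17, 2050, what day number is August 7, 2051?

294

Oct 17, 2050 → Nov 17, 2050: 31 days (October has 31).
Nov 17, 2050 → Dec 17, 2050: 30 days (November has 30).
Dec 17, 2050 → Jan 17, 2051: 31 days (December has 31).
Jan 17, 2051 → Feb 17, 2051: 31 days (January has 31).
Feb 17, 2051 → Mar 17, 2051: 28 days (February has 28).
Mar 17, 2051 → Apr 17, 2051: 31 days (March has 31).
Apr 17, 2051 → May 17, 2051: 30 days (April has 30).
May 17, 2051 → Jun 17, 2051: 31 days (May has 31).
Jun 17, 2051 → Jul 17, 2051: 30 days (June has 30).
Jul 17, 2051 → Aug 7, 2051: 21 days.
Total: 294 days.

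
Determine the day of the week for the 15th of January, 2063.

Doomsday rule: the anchor day for the 2000s is Tuesday. For year 63: 63÷12 = 5 r 3, and 3÷4 = 0, so 5+3+0 = 8.
Tuesday + 8 ≡ Wednesday — that's 2063's doomsday.
In January the doomsday date is Jan 3 (2063 is not a leap year).
Jan 15 is 12 days after Jan 3; 12 mod 7 = 5, so Wednesday + 5 = Monday.

Monday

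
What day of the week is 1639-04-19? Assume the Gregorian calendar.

Doomsday rule: the anchor day for the 1600s is Tuesday. For year 39: 39÷12 = 3 r 3, and 3÷4 = 0, so 3+3+0 = 6.
Tuesday + 6 ≡ Monday — that's 1639's doomsday.
In April the doomsday date is Apr 4.
Apr 19 is 15 days after Apr 4; 15 mod 7 = 1, so Monday + 1 = Tuesday.

Tuesday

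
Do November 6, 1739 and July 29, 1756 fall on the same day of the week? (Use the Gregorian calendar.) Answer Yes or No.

No

From Nov 6, 1739 to Jul 29, 1756 is 6110 days.
6110 mod 7 = 6, so they are different weekdays.
(Nov 6, 1739 is a Friday; Jul 29, 1756 is a Thursday.)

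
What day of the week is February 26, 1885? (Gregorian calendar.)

Thursday

Doomsday rule: the anchor day for the 1800s is Friday. For year 85: 85÷12 = 7 r 1, and 1÷4 = 0, so 7+1+0 = 8.
Friday + 8 ≡ Saturday — that's 1885's doomsday.
In February the doomsday date is Feb 28 (1885 is not a leap year).
Feb 26 is 2 days before Feb 28; 2 mod 7 = 2, so Saturday − 2 = Thursday.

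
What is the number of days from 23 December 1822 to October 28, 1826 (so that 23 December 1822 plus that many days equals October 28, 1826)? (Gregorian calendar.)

Dec 23, 1822 → Dec 23, 1823: 365 days.
Dec 23, 1823 → Dec 23, 1824: 366 days (Feb 29, 1824 is in that span).
Dec 23, 1824 → Dec 23, 1825: 365 days.
Dec 23, 1825 → Jan 23, 1826: 31 days (December has 31).
Jan 23, 1826 → Feb 23, 1826: 31 days (January has 31).
Feb 23, 1826 → Mar 23, 1826: 28 days (February has 28).
Mar 23, 1826 → Apr 23, 1826: 31 days (March has 31).
Apr 23, 1826 → May 23, 1826: 30 days (April has 30).
May 23, 1826 → Jun 23, 1826: 31 days (May has 31).
Jun 23, 1826 → Jul 23, 1826: 30 days (June has 30).
Jul 23, 1826 → Aug 23, 1826: 31 days (July has 31).
Aug 23, 1826 → Sep 23, 1826: 31 days (August has 31).
Sep 23, 1826 → Oct 23, 1826: 30 days (September has 30).
Oct 23, 1826 → Oct 28, 1826: 5 days.
Total: 1405 days.

1405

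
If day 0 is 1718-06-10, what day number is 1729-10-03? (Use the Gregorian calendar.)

Jun 10, 1718 → Jun 10, 1719: 365 days.
Jun 10, 1719 → Jun 10, 1720: 366 days (Feb 29, 1720 is in that span).
Jun 10, 1720 → Jun 10, 1721: 365 days.
Jun 10, 1721 → Jun 10, 1722: 365 days.
Jun 10, 1722 → Jun 10, 1723: 365 days.
Jun 10, 1723 → Jun 10, 1724: 366 days (Feb 29, 1724 is in that span).
Jun 10, 1724 → Jun 10, 1725: 365 days.
Jun 10, 1725 → Jun 10, 1726: 365 days.
Jun 10, 1726 → Jun 10, 1727: 365 days.
Jun 10, 1727 → Jun 10, 1728: 366 days (Feb 29, 1728 is in that span).
Jun 10, 1728 → Jun 10, 1729: 365 days.
Jun 10, 1729 → Jul 10, 1729: 30 days (June has 30).
Jul 10, 1729 → Aug 10, 1729: 31 days (July has 31).
Aug 10, 1729 → Sep 10, 1729: 31 days (August has 31).
Sep 10, 1729 → Oct 3, 1729: 23 days.
Total: 4133 days.

4133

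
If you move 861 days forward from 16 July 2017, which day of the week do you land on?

Jul 16, 2017 is a Sunday.
861 mod 7 = 0, so 861 days after a Sunday is Sunday + 0 = Sunday.

Sunday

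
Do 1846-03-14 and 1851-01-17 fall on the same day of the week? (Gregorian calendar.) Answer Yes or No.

From Mar 14, 1846 to Jan 17, 1851 is 1770 days.
1770 mod 7 = 6, so they are different weekdays.
(Mar 14, 1846 is a Saturday; Jan 17, 1851 is a Friday.)

No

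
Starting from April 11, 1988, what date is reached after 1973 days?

September 5, 1993

+365 (one year) → Apr 11, 1989 (1608 left).
+365 (one year) → Apr 11, 1990 (1243 left).
+365 (one year) → Apr 11, 1991 (878 left).
+366 (one year; includes Feb 29, 1992) → Apr 11, 1992 (512 left).
+365 (one year) → Apr 11, 1993 (147 left).
Apr has 30 days: +20 → May 1, 1993 (127 left).
May has 31 days: +31 → Jun 1, 1993 (96 left).
Jun has 30 days: +30 → Jul 1, 1993 (66 left).
Jul has 31 days: +31 → Aug 1, 1993 (35 left).
Aug has 31 days: +31 → Sep 1, 1993 (4 left).
+4 → Sep 5, 1993.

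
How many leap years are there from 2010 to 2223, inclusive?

Multiples of 4 in [2010,2223]: 53.
Of those, multiples of 100: 2 (not leap unless ÷400).
Multiples of 400: 0.
Leap years = 53 − 2 + 0 = 51.

51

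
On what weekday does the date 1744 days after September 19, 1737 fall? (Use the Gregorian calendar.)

Friday

First find the weekday of Sep 19, 1737. Doomsday rule: the anchor day for the 1700s is Sunday. For year 37: 37÷12 = 3 r 1, and 1÷4 = 0, so 3+1+0 = 4.
Sunday + 4 ≡ Thursday — that's 1737's doomsday.
In September the doomsday date is Sep 5.
Sep 19 is 14 days after Sep 5; 14 mod 7 = 0, so Thursday + 0 = Thursday.
1744 mod 7 = 1, so 1744 days after a Thursday is Thursday + 1 = Friday.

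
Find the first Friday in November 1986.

November 1, 1986 is a Saturday.
The first Friday is therefore November 7 (6 days later).

November 7, 1986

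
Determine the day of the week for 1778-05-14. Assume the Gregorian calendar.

Thursday

Doomsday rule: the anchor day for the 1700s is Sunday. For year 78: 78÷12 = 6 r 6, and 6÷4 = 1, so 6+6+1 = 13.
Sunday + 13 ≡ Saturday — that's 1778's doomsday.
In May the doomsday date is May 9.
May 14 is 5 days after May 9; 5 mod 7 = 5, so Saturday + 5 = Thursday.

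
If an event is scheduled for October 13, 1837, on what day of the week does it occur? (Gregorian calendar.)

Doomsday rule: the anchor day for the 1800s is Friday. For year 37: 37÷12 = 3 r 1, and 1÷4 = 0, so 3+1+0 = 4.
Friday + 4 ≡ Tuesday — that's 1837's doomsday.
In October the doomsday date is Oct 10.
Oct 13 is 3 days after Oct 10; 3 mod 7 = 3, so Tuesday + 3 = Friday.

Friday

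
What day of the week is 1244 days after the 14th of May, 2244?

First find the weekday of May 14, 2244. Doomsday rule: the anchor day for the 2200s is Friday. For year 44: 44÷12 = 3 r 8, and 8÷4 = 2, so 3+8+2 = 13.
Friday + 13 ≡ Thursday — that's 2244's doomsday.
In May the doomsday date is May 9.
May 14 is 5 days after May 9; 5 mod 7 = 5, so Thursday + 5 = Tuesday.
1244 mod 7 = 5, so 1244 days after a Tuesday is Tuesday + 5 = Sunday.

Sunday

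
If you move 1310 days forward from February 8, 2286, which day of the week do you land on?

Tuesday

First find the weekday of Feb 8, 2286. Doomsday rule: the anchor day for the 2200s is Friday. For year 86: 86÷12 = 7 r 2, and 2÷4 = 0, so 7+2+0 = 9.
Friday + 9 ≡ Sunday — that's 2286's doomsday.
In February the doomsday date is Feb 28 (2286 is not a leap year).
Feb 8 is 20 days before Feb 28; 20 mod 7 = 6, so Sunday − 6 = Monday.
1310 mod 7 = 1, so 1310 days after a Monday is Monday + 1 = Tuesday.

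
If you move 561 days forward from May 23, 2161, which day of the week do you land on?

May 23, 2161 is a Saturday.
561 mod 7 = 1, so 561 days after a Saturday is Saturday + 1 = Sunday.

Sunday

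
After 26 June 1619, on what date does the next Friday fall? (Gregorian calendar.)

Jun 26, 1619 is a Wednesday.
From Wednesday to the next Friday is 2 days.
Jun 26, 1619 + 2 = Jun 28, 1619.

June 28, 1619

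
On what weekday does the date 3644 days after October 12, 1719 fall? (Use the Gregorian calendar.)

Monday

Oct 12, 1719 is a Thursday.
3644 mod 7 = 4, so 3644 days after a Thursday is Thursday + 4 = Monday.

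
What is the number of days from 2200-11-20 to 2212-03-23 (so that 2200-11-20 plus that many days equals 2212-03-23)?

Nov 20, 2200 → Nov 20, 2201: 365 days.
Nov 20, 2201 → Nov 20, 2202: 365 days.
Nov 20, 2202 → Nov 20, 2203: 365 days.
Nov 20, 2203 → Nov 20, 2204: 366 days (Feb 29, 2204 is in that span).
Nov 20, 2204 → Nov 20, 2205: 365 days.
Nov 20, 2205 → Nov 20, 2206: 365 days.
Nov 20, 2206 → Nov 20, 2207: 365 days.
Nov 20, 2207 → Nov 20, 2208: 366 days (Feb 29, 2208 is in that span).
Nov 20, 2208 → Nov 20, 2209: 365 days.
Nov 20, 2209 → Nov 20, 2210: 365 days.
Nov 20, 2210 → Nov 20, 2211: 365 days.
Nov 20, 2211 → Dec 20, 2211: 30 days (November has 30).
Dec 20, 2211 → Jan 20, 2212: 31 days (December has 31).
Jan 20, 2212 → Feb 20, 2212: 31 days (January has 31).
Feb 20, 2212 → Mar 20, 2212: 29 days (February has 29).
Mar 20, 2212 → Mar 23, 2212: 3 days.
Total: 4141 days.

4141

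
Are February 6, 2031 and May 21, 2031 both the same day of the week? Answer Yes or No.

No

From Feb 6, 2031 to May 21, 2031 is 104 days.
104 mod 7 = 6, so they are different weekdays.
(Feb 6, 2031 is a Thursday; May 21, 2031 is a Wednesday.)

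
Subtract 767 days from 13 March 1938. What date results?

February 5, 1936

−365 (one year) → Mar 13, 1937 (402 left).
−365 (one year) → Mar 13, 1936 (37 left).
−13 → Feb 29, 1936 (end of Feb, 29 days; 24 left).
−24 → Feb 5, 1936.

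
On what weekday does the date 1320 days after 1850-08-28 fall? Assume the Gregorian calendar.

Sunday

First find the weekday of Aug 28, 1850. Doomsday rule: the anchor day for the 1800s is Friday. For year 50: 50÷12 = 4 r 2, and 2÷4 = 0, so 4+2+0 = 6.
Friday + 6 ≡ Thursday — that's 1850's doomsday.
In August the doomsday date is Aug 8.
Aug 28 is 20 days after Aug 8; 20 mod 7 = 6, so Thursday + 6 = Wednesday.
1320 mod 7 = 4, so 1320 days after a Wednesday is Wednesday + 4 = Sunday.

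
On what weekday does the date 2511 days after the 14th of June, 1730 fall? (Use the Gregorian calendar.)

Jun 14, 1730 is a Wednesday.
2511 mod 7 = 5, so 2511 days after a Wednesday is Wednesday + 5 = Monday.

Monday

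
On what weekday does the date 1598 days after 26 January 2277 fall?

Sunday

First find the weekday of Jan 26, 2277. Doomsday rule: the anchor day for the 2200s is Friday. For year 77: 77÷12 = 6 r 5, and 5÷4 = 1, so 6+5+1 = 12.
Friday + 12 ≡ Wednesday — that's 2277's doomsday.
In January the doomsday date is Jan 3 (2277 is not a leap year).
Jan 26 is 23 days after Jan 3; 23 mod 7 = 2, so Wednesday + 2 = Friday.
1598 mod 7 = 2, so 1598 days after a Friday is Friday + 2 = Sunday.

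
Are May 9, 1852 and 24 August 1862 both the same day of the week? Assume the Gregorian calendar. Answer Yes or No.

From May 9, 1852 to Aug 24, 1862 is 3759 days.
3759 mod 7 = 0, so they are the same weekday.
(May 9, 1852 is a Sunday; Aug 24, 1862 is a Sunday.)

Yes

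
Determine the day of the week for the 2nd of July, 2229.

Doomsday rule: the anchor day for the 2200s is Friday. For year 29: 29÷12 = 2 r 5, and 5÷4 = 1, so 2+5+1 = 8.
Friday + 8 ≡ Saturday — that's 2229's doomsday.
In July the doomsday date is Jul 11.
Jul 2 is 9 days before Jul 11; 9 mod 7 = 2, so Saturday − 2 = Thursday.

Thursday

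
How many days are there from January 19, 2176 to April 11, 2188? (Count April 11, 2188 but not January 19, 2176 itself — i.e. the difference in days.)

4466

Jan 19, 2176 → Jan 19, 2177: 366 days (Feb 29, 2176 is in that span).
Jan 19, 2177 → Jan 19, 2178: 365 days.
Jan 19, 2178 → Jan 19, 2179: 365 days.
Jan 19, 2179 → Jan 19, 2180: 365 days.
Jan 19, 2180 → Jan 19, 2181: 366 days (Feb 29, 2180 is in that span).
Jan 19, 2181 → Jan 19, 2182: 365 days.
Jan 19, 2182 → Jan 19, 2183: 365 days.
Jan 19, 2183 → Jan 19, 2184: 365 days.
Jan 19, 2184 → Jan 19, 2185: 366 days (Feb 29, 2184 is in that span).
Jan 19, 2185 → Jan 19, 2186: 365 days.
Jan 19, 2186 → Jan 19, 2187: 365 days.
Jan 19, 2187 → Jan 19, 2188: 365 days.
Jan 19, 2188 → Feb 19, 2188: 31 days (January has 31).
Feb 19, 2188 → Mar 19, 2188: 29 days (February has 29).
Mar 19, 2188 → Apr 11, 2188: 23 days.
Total: 4466 days.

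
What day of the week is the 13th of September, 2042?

January 1, 2042 is a Wednesday.
Jan 1, 2042 → Feb 1, 2042: 31 days (January has 31).
Feb 1, 2042 → Mar 1, 2042: 28 days (February has 28).
Mar 1, 2042 → Apr 1, 2042: 31 days (March has 31).
Apr 1, 2042 → May 1, 2042: 30 days (April has 30).
May 1, 2042 → Jun 1, 2042: 31 days (May has 31).
Jun 1, 2042 → Jul 1, 2042: 30 days (June has 30).
Jul 1, 2042 → Aug 1, 2042: 31 days (July has 31).
Aug 1, 2042 → Sep 1, 2042: 31 days (August has 31).
Sep 1, 2042 → Sep 13, 2042: 12 days.
Total: 255 days.
255 mod 7 = 3, so Wednesday + 3 = Saturday.

Saturday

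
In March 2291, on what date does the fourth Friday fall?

March 1, 2291 is a Sunday.
The first Friday is therefore March 6 (5 days later).
The fourth Friday is 6 + 3×7 = March 27.

March 27, 2291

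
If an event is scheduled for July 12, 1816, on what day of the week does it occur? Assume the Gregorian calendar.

Doomsday rule: the anchor day for the 1800s is Friday. For year 16: 16÷12 = 1 r 4, and 4÷4 = 1, so 1+4+1 = 6.
Friday + 6 ≡ Thursday — that's 1816's doomsday.
In July the doomsday date is Jul 11.
Jul 12 is 1 day after Jul 11; 1 mod 7 = 1, so Thursday + 1 = Friday.

Friday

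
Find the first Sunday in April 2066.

April 4, 2066

April 1, 2066 is a Thursday.
The first Sunday is therefore April 4 (3 days later).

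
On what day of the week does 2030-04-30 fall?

Tuesday

January 1, 2030 is a Tuesday.
Jan 1, 2030 → Feb 1, 2030: 31 days (January has 31).
Feb 1, 2030 → Mar 1, 2030: 28 days (February has 28).
Mar 1, 2030 → Apr 1, 2030: 31 days (March has 31).
Apr 1, 2030 → Apr 30, 2030: 29 days.
Total: 119 days.
119 mod 7 = 0, so Tuesday + 0 = Tuesday.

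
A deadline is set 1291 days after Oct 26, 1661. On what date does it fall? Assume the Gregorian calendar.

+365 (one year) → Oct 26, 1662 (926 left).
+365 (one year) → Oct 26, 1663 (561 left).
+366 (one year; includes Feb 29, 1664) → Oct 26, 1664 (195 left).
Oct has 31 days: +6 → Nov 1, 1664 (189 left).
Nov has 30 days: +30 → Dec 1, 1664 (159 left).
Dec has 31 days: +31 → Jan 1, 1665 (128 left).
Jan has 31 days: +31 → Feb 1, 1665 (97 left).
Feb has 28 days: +28 → Mar 1, 1665 (69 left).
Mar has 31 days: +31 → Apr 1, 1665 (38 left).
Apr has 30 days: +30 → May 1, 1665 (8 left).
+8 → May 9, 1665.

May 9, 1665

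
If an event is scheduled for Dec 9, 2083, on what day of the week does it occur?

January 1, 2083 is a Friday.
Jan 1, 2083 → Feb 1, 2083: 31 days (January has 31).
Feb 1, 2083 → Mar 1, 2083: 28 days (February has 28).
Mar 1, 2083 → Apr 1, 2083: 31 days (March has 31).
Apr 1, 2083 → May 1, 2083: 30 days (April has 30).
May 1, 2083 → Jun 1, 2083: 31 days (May has 31).
Jun 1, 2083 → Jul 1, 2083: 30 days (June has 30).
Jul 1, 2083 → Aug 1, 2083: 31 days (July has 31).
Aug 1, 2083 → Sep 1, 2083: 31 days (August has 31).
Sep 1, 2083 → Oct 1, 2083: 30 days (September has 30).
Oct 1, 2083 → Nov 1, 2083: 31 days (October has 31).
Nov 1, 2083 → Dec 1, 2083: 30 days (November has 30).
Dec 1, 2083 → Dec 9, 2083: 8 days.
Total: 342 days.
342 mod 7 = 6, so Friday + 6 = Thursday.

Thursday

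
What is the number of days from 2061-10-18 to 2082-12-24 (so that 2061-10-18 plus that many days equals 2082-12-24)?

Oct 18, 2061 → Oct 18, 2062: 365 days.
Oct 18, 2062 → Oct 18, 2063: 365 days.
Oct 18, 2063 → Oct 18, 2064: 366 days (Feb 29, 2064 is in that span).
Oct 18, 2064 → Oct 18, 2065: 365 days.
Oct 18, 2065 → Oct 18, 2066: 365 days.
Oct 18, 2066 → Oct 18, 2067: 365 days.
Oct 18, 2067 → Oct 18, 2068: 366 days (Feb 29, 2068 is in that span).
Oct 18, 2068 → Oct 18, 2069: 365 days.
Oct 18, 2069 → Oct 18, 2070: 365 days.
Oct 18, 2070 → Oct 18, 2071: 365 days.
Oct 18, 2071 → Oct 18, 2072: 366 days (Feb 29, 2072 is in that span).
Oct 18, 2072 → Oct 18, 2073: 365 days.
Oct 18, 2073 → Oct 18, 2074: 365 days.
Oct 18, 2074 → Oct 18, 2075: 365 days.
Oct 18, 2075 → Oct 18, 2076: 366 days (Feb 29, 2076 is in that span).
Oct 18, 2076 → Oct 18, 2077: 365 days.
Oct 18, 2077 → Oct 18, 2078: 365 days.
Oct 18, 2078 → Oct 18, 2079: 365 days.
Oct 18, 2079 → Oct 18, 2080: 366 days (Feb 29, 2080 is in that span).
Oct 18, 2080 → Oct 18, 2081: 365 days.
Oct 18, 2081 → Oct 18, 2082: 365 days.
Oct 18, 2082 → Nov 18, 2082: 31 days (October has 31).
Nov 18, 2082 → Dec 18, 2082: 30 days (November has 30).
Dec 18, 2082 → Dec 24, 2082: 6 days.
Total: 7737 days.

7737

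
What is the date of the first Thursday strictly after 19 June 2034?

Jun 19, 2034 is a Monday.
From Monday to the next Thursday is 3 days.
Jun 19, 2034 + 3 = Jun 22, 2034.

June 22, 2034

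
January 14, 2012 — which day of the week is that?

Saturday

Doomsday rule: the anchor day for the 2000s is Tuesday. For year 12: 12÷12 = 1 r 0, and 0÷4 = 0, so 1+0+0 = 1.
Tuesday + 1 ≡ Wednesday — that's 2012's doomsday.
In January the doomsday date is Jan 4 (2012 is a leap year (divisible by 4)).
Jan 14 is 10 days after Jan 4; 10 mod 7 = 3, so Wednesday + 3 = Saturday.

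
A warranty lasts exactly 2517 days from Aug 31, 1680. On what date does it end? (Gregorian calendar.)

July 23, 1687

+365 (one year) → Aug 31, 1681 (2152 left).
+365 (one year) → Aug 31, 1682 (1787 left).
+365 (one year) → Aug 31, 1683 (1422 left).
+366 (one year; includes Feb 29, 1684) → Aug 31, 1684 (1056 left).
+365 (one year) → Aug 31, 1685 (691 left).
+365 (one year) → Aug 31, 1686 (326 left).
Aug has 31 days: +1 → Sep 1, 1686 (325 left).
Sep has 30 days: +30 → Oct 1, 1686 (295 left).
Oct has 31 days: +31 → Nov 1, 1686 (264 left).
Nov has 30 days: +30 → Dec 1, 1686 (234 left).
Dec has 31 days: +31 → Jan 1, 1687 (203 left).
Jan has 31 days: +31 → Feb 1, 1687 (172 left).
Feb has 28 days: +28 → Mar 1, 1687 (144 left).
Mar has 31 days: +31 → Apr 1, 1687 (113 left).
Apr has 30 days: +30 → May 1, 1687 (83 left).
May has 31 days: +31 → Jun 1, 1687 (52 left).
Jun has 30 days: +30 → Jul 1, 1687 (22 left).
+22 → Jul 23, 1687.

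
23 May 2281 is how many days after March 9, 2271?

Mar 9, 2271 → Mar 9, 2272: 366 days (Feb 29, 2272 is in that span).
Mar 9, 2272 → Mar 9, 2273: 365 days.
Mar 9, 2273 → Mar 9, 2274: 365 days.
Mar 9, 2274 → Mar 9, 2275: 365 days.
Mar 9, 2275 → Mar 9, 2276: 366 days (Feb 29, 2276 is in that span).
Mar 9, 2276 → Mar 9, 2277: 365 days.
Mar 9, 2277 → Mar 9, 2278: 365 days.
Mar 9, 2278 → Mar 9, 2279: 365 days.
Mar 9, 2279 → Mar 9, 2280: 366 days (Feb 29, 2280 is in that span).
Mar 9, 2280 → Mar 9, 2281: 365 days.
Mar 9, 2281 → Apr 9, 2281: 31 days (March has 31).
Apr 9, 2281 → May 9, 2281: 30 days (April has 30).
May 9, 2281 → May 23, 2281: 14 days.
Total: 3728 days.

3728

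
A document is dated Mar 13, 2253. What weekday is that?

Sunday

Doomsday rule: the anchor day for the 2200s is Friday. For year 53: 53÷12 = 4 r 5, and 5÷4 = 1, so 4+5+1 = 10.
Friday + 10 ≡ Monday — that's 2253's doomsday.
In March the doomsday date is Mar 14.
Mar 13 is 1 day before Mar 14; 1 mod 7 = 1, so Monday − 1 = Sunday.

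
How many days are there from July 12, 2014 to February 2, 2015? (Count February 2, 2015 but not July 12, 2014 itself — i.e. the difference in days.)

Jul 12, 2014 → Aug 12, 2014: 31 days (July has 31).
Aug 12, 2014 → Sep 12, 2014: 31 days (August has 31).
Sep 12, 2014 → Oct 12, 2014: 30 days (September has 30).
Oct 12, 2014 → Nov 12, 2014: 31 days (October has 31).
Nov 12, 2014 → Dec 12, 2014: 30 days (November has 30).
Dec 12, 2014 → Jan 12, 2015: 31 days (December has 31).
Jan 12, 2015 → Feb 2, 2015: 21 days.
Total: 205 days.

205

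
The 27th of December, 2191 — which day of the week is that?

Tuesday

Doomsday rule: the anchor day for the 2100s is Sunday. For year 91: 91÷12 = 7 r 7, and 7÷4 = 1, so 7+7+1 = 15.
Sunday + 15 ≡ Monday — that's 2191's doomsday.
In December the doomsday date is Dec 12.
Dec 27 is 15 days after Dec 12; 15 mod 7 = 1, so Monday + 1 = Tuesday.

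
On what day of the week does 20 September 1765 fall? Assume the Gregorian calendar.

Doomsday rule: the anchor day for the 1700s is Sunday. For year 65: 65÷12 = 5 r 5, and 5÷4 = 1, so 5+5+1 = 11.
Sunday + 11 ≡ Thursday — that's 1765's doomsday.
In September the doomsday date is Sep 5.
Sep 20 is 15 days after Sep 5; 15 mod 7 = 1, so Thursday + 1 = Friday.

Friday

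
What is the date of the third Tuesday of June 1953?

June 1, 1953 is a Monday.
The first Tuesday is therefore June 2 (1 days later).
The third Tuesday is 2 + 2×7 = June 16.

June 16, 1953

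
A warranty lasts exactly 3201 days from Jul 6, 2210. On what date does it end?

April 11, 2219

+365 (one year) → Jul 6, 2211 (2836 left).
+366 (one year; includes Feb 29, 2212) → Jul 6, 2212 (2470 left).
+365 (one year) → Jul 6, 2213 (2105 left).
+365 (one year) → Jul 6, 2214 (1740 left).
+365 (one year) → Jul 6, 2215 (1375 left).
+366 (one year; includes Feb 29, 2216) → Jul 6, 2216 (1009 left).
+365 (one year) → Jul 6, 2217 (644 left).
+365 (one year) → Jul 6, 2218 (279 left).
Jul has 31 days: +26 → Aug 1, 2218 (253 left).
Aug has 31 days: +31 → Sep 1, 2218 (222 left).
Sep has 30 days: +30 → Oct 1, 2218 (192 left).
Oct has 31 days: +31 → Nov 1, 2218 (161 left).
Nov has 30 days: +30 → Dec 1, 2218 (131 left).
Dec has 31 days: +31 → Jan 1, 2219 (100 left).
Jan has 31 days: +31 → Feb 1, 2219 (69 left).
Feb has 28 days: +28 → Mar 1, 2219 (41 left).
Mar has 31 days: +31 → Apr 1, 2219 (10 left).
+10 → Apr 11, 2219.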